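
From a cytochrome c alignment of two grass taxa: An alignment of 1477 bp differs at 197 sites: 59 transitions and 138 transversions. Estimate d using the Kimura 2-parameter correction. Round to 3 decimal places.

0.147

P = 59/1477 ≈ 0.039946 and Q = 138/1477 ≈ 0.093433.
Under the Kimura two-parameter model, d = −½ ln(1 − 2P − Q) − ¼ ln(1 − 2Q).
1 − 2P − Q = 0.826675, giving −½ ln(0.826675) = 0.095172.
1 − 2Q = 0.813134, giving −¼ ln(0.813134) = 0.051715.
d = 0.095172 + 0.051715 = 0.146887.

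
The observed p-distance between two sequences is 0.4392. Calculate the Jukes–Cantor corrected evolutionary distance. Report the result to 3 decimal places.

d = −(3/4) ln(1 − 4p/3) = −0.75 ln(1 − 0.5856) = −0.75 ln(0.4144)
  = −0.75 × (-0.880924) = 0.660693 substitutions/site.

0.661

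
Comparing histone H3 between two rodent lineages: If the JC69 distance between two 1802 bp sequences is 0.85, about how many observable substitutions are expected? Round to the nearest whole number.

916

Invert JC69: p = (3/4)(1 − e^(−4d/3)) = 0.75 × (1 − e^(-1.133333)) = 0.75 × (1 − 0.321958) = 0.508532.
Expected differing sites = pL ≈ 0.508532 × 1802 = 916.374664 ≈ 916.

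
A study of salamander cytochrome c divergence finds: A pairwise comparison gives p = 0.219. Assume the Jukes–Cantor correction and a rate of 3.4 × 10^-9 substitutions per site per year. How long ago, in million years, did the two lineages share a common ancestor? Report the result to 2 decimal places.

38.09

d = −(3/4) ln(1 − 4p/3) = −0.75 ln(1 − 0.292) = −0.75 ln(0.708)
  = −0.75 × (-0.345311) = 0.258983 substitutions/site.
Under a molecular clock d = 2μt, so t = d/(2μ) = 0.258983 / (2 × 3.4 × 10^-9) = 38.09 million years.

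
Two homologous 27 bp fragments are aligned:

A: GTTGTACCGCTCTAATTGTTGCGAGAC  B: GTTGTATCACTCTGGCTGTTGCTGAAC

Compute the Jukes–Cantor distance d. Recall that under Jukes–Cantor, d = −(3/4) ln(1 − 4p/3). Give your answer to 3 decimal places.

0.377

The sequences differ at 8 of 27 sites (7, 9, 14, 15, 16, 23, 24, 25), so p = 8/27 ≈ 0.296296.
d = −(3/4) ln(1 − 4p/3) = −0.75 ln(1 − 0.395061) = −0.75 ln(0.604939)
  = −0.75 × (-0.502628) = 0.376971 substitutions/site.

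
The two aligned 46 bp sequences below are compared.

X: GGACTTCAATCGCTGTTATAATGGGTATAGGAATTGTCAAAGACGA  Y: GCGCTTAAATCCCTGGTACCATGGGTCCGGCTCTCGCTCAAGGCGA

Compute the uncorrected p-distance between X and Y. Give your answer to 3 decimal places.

The sequences differ at 18 of 46 positions.
p = 18/46 = 0.391304… ≈ 0.391 (to 3 d.p.).

0.391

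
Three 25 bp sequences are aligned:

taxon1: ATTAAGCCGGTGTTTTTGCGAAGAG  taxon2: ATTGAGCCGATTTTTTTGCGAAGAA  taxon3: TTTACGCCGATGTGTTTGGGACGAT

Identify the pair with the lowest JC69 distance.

taxon1–taxon2: 4/25 differ, p = 0.160, d = 0.180.
taxon1–taxon3: 7/25 differ, p = 0.280, d = 0.351.
taxon2–taxon3: 8/25 differ, p = 0.320, d = 0.417.
The smallest distance is between taxon1 and taxon2.

taxon1 and taxon2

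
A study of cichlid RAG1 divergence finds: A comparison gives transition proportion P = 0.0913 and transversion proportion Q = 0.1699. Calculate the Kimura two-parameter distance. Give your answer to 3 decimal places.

0.321

Under the Kimura two-parameter model, d = −½ ln(1 − 2P − Q) − ¼ ln(1 − 2Q).
1 − 2P − Q = 0.6475, giving −½ ln(0.6475) = 0.217318.
1 − 2Q = 0.6602, giving −¼ ln(0.6602) = 0.103803.
d = 0.217318 + 0.103803 = 0.321121.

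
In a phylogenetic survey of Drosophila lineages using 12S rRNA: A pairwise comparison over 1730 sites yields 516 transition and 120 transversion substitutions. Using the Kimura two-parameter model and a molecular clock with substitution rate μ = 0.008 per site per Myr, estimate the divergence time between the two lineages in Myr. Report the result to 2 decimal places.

P = 516/1730 ≈ 0.298266 and Q = 120/1730 ≈ 0.069364.
Under the Kimura two-parameter model, d = −½ ln(1 − 2P − Q) − ¼ ln(1 − 2Q).
1 − 2P − Q = 0.334104, giving −½ ln(0.334104) = 0.548151.
1 − 2Q = 0.861272, giving −¼ ln(0.861272) = 0.037336.
d = 0.548151 + 0.037336 = 0.585487.
Under a molecular clock d = 2μt, so t = d/(2μ) = 0.585487 / (2 × 0.008) = 36.59 Myr.

36.59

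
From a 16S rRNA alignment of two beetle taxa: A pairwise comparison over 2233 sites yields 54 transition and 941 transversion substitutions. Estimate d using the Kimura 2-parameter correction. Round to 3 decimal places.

0.780

P = 54/2233 ≈ 0.024183 and Q = 941/2233 ≈ 0.421406.
Under the Kimura two-parameter model, d = −½ ln(1 − 2P − Q) − ¼ ln(1 − 2Q).
1 − 2P − Q = 0.530228, giving −½ ln(0.530228) = 0.317224.
1 − 2Q = 0.157188, giving −¼ ln(0.157188) = 0.462578.
d = 0.317224 + 0.462578 = 0.779802.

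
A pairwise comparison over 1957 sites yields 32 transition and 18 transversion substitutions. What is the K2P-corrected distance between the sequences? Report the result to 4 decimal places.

P = 32/1957 ≈ 0.016352 and Q = 18/1957 ≈ 0.009198.
Under the Kimura two-parameter model, d = −½ ln(1 − 2P − Q) − ¼ ln(1 − 2Q).
1 − 2P − Q = 0.958098, giving −½ ln(0.958098) = 0.021403.
1 − 2Q = 0.981604, giving −¼ ln(0.981604) = 0.004642.
d = 0.021403 + 0.004642 = 0.026045.

0.0260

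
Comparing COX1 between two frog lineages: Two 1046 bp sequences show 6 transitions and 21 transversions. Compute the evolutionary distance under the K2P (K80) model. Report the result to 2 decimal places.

P = 6/1046 ≈ 0.005736 and Q = 21/1046 ≈ 0.020076.
Under the Kimura two-parameter model, d = −½ ln(1 − 2P − Q) − ¼ ln(1 − 2Q).
1 − 2P − Q = 0.968452, giving −½ ln(0.968452) = 0.016028.
1 − 2Q = 0.959848, giving −¼ ln(0.959848) = 0.010245.
d = 0.016028 + 0.010245 = 0.026273.

0.03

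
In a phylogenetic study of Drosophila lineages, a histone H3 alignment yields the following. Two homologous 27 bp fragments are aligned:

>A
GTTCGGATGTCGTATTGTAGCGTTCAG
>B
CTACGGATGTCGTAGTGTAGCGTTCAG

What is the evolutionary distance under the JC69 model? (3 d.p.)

0.120

The sequences differ at 3 of 27 sites (1, 3, 15), so p = 3/27 ≈ 0.111111.
d = −(3/4) ln(1 − 4p/3) = −0.75 ln(1 − 0.148148) = −0.75 ln(0.851852)
  = −0.75 × (-0.160342) = 0.120257 substitutions/site.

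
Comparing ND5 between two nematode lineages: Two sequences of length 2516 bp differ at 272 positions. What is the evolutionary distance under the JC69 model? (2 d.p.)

p = 272/2516 ≈ 0.108108.
d = −(3/4) ln(1 − 4p/3) = −0.75 ln(1 − 0.144144) = −0.75 ln(0.855856)
  = −0.75 × (-0.155653) = 0.116740 substitutions/site.

0.12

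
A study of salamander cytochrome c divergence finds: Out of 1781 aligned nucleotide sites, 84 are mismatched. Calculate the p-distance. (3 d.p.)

0.047

p = 84/1781 = 0.047164… ≈ 0.047 (to 3 d.p.).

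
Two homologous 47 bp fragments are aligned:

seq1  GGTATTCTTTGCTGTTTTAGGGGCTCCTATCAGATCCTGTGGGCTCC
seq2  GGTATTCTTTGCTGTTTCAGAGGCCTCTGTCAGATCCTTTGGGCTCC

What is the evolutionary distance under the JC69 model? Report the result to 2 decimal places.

0.14

The sequences differ at 6 of 47 sites (18, 21, 25, 26, 29, 39), so p = 6/47 ≈ 0.12766.
d = −(3/4) ln(1 − 4p/3) = −0.75 ln(1 − 0.170213) = −0.75 ln(0.829787)
  = −0.75 × (-0.186586) = 0.139940 substitutions/site.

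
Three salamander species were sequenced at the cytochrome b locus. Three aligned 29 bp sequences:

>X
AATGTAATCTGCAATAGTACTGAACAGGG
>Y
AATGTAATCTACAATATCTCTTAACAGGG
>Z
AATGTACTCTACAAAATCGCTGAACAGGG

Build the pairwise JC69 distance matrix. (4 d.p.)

d(X,Y) = 0.1959, d(X,Z) = 0.2421, d(Y,Z) = 0.1524

X–Y: 5/29 sites differ → p ≈ 0.172414, d = −0.75 ln(1 − 0.229885) = 0.195912 ≈ 0.1959.
X–Z: 6/29 sites differ → p ≈ 0.206897, d = −0.75 ln(1 − 0.275863) = 0.242081 ≈ 0.2421.
Y–Z: 4/29 sites differ → p ≈ 0.137931, d = −0.75 ln(1 − 0.183908) = 0.152421 ≈ 0.1524.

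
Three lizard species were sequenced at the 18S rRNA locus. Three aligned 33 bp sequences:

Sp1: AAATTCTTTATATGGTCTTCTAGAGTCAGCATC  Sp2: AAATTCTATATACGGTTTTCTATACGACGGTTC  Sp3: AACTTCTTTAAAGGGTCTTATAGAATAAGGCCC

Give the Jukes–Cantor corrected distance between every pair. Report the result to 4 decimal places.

d(Sp1,Sp2) = 0.3882, d(Sp1,Sp3) = 0.3390, d(Sp2,Sp3) = 0.4975

Sp1–Sp2: 10/33 sites differ → p ≈ 0.30303, d = −0.75 ln(1 − 0.40404) = 0.388186 ≈ 0.3882.
Sp1–Sp3: 9/33 sites differ → p ≈ 0.272727, d = −0.75 ln(1 − 0.363636) = 0.338988 ≈ 0.3390.
Sp2–Sp3: 12/33 sites differ → p ≈ 0.363636, d = −0.75 ln(1 − 0.484848) = 0.497470 ≈ 0.4975.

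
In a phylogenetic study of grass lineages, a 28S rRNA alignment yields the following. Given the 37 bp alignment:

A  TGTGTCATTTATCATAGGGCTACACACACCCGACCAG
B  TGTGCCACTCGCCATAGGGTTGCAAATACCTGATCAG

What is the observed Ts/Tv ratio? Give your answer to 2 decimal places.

10.00

Transitions are A↔G and C↔T; transversions are all other mismatches.
Transitions: 10. Transversions: 1.
R = 10/1 = 10.00.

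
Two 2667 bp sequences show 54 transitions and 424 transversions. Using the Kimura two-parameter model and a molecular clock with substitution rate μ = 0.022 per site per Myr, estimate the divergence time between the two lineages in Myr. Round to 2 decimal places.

4.70

P = 54/2667 ≈ 0.020247 and Q = 424/2667 ≈ 0.15898.
Under the Kimura two-parameter model, d = −½ ln(1 − 2P − Q) − ¼ ln(1 − 2Q).
1 − 2P − Q = 0.800526, giving −½ ln(0.800526) = 0.111243.
1 − 2Q = 0.68204, giving −¼ ln(0.68204) = 0.095667.
d = 0.111243 + 0.095667 = 0.206910.
Under a molecular clock d = 2μt, so t = d/(2μ) = 0.206910 / (2 × 0.022) = 4.70 Myr.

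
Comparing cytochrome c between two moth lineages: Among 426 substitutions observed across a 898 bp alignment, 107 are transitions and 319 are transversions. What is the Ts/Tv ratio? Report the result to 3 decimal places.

R = 107/319 = 0.335423… ≈ 0.335 (to 3 d.p.).

0.335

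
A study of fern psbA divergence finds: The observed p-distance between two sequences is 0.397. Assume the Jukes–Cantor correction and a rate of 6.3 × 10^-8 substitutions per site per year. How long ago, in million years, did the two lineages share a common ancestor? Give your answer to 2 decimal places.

4.49

d = −(3/4) ln(1 − 4p/3) = −0.75 ln(1 − 0.529333) = −0.75 ln(0.470667)
  = −0.75 × (-0.753604) = 0.565203 substitutions/site.
Under a molecular clock d = 2μt, so t = d/(2μ) = 0.565203 / (2 × 6.3 × 10^-8) = 4.49 million years.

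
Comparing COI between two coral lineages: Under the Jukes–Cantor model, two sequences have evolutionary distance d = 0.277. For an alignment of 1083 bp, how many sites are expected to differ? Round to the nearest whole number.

Invert JC69: p = (3/4)(1 − e^(−4d/3)) = 0.75 × (1 − e^(-0.369333)) = 0.75 × (1 − 0.691195) = 0.231604.
Expected differing sites = pL ≈ 0.231604 × 1083 = 250.827132 ≈ 251.

251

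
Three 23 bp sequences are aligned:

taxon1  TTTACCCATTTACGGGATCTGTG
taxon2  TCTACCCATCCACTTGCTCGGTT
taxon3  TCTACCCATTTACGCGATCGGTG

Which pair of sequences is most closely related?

taxon1–taxon2: 8/23 differ, p = 0.348, d = 0.467.
taxon1–taxon3: 3/23 differ, p = 0.130, d = 0.143.
taxon2–taxon3: 6/23 differ, p = 0.261, d = 0.321.
The smallest distance is between taxon1 and taxon3.

taxon1 and taxon3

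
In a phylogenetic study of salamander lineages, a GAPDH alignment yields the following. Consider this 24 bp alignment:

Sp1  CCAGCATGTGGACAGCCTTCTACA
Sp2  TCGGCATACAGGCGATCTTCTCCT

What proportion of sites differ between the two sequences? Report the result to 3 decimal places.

0.458

The sequences differ at 11 of 24 positions.
p = 11/24 = 0.458333… ≈ 0.458 (to 3 d.p.).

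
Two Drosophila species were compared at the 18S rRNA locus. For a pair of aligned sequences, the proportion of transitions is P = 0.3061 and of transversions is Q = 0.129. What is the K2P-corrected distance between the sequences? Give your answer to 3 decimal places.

Under the Kimura two-parameter model, d = −½ ln(1 − 2P − Q) − ¼ ln(1 − 2Q).
1 − 2P − Q = 0.2588, giving −½ ln(0.2588) = 0.675850.
1 − 2Q = 0.742, giving −¼ ln(0.742) = 0.074602.
d = 0.675850 + 0.074602 = 0.750452.

0.750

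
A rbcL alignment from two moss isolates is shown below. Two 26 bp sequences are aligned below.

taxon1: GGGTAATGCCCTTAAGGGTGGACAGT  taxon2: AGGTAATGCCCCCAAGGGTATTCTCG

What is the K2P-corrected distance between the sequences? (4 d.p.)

0.4680

Of 26 sites, 4 differences are transitions and 5 are transversions, so P = 4/26 ≈ 0.153846 and Q = 5/26 ≈ 0.192308.
Under the Kimura two-parameter model, d = −½ ln(1 − 2P − Q) − ¼ ln(1 − 2Q).
1 − 2P − Q = 0.5, giving −½ ln(0.5) = 0.346574.
1 − 2Q = 0.615384, giving −¼ ln(0.615384) = 0.121377.
d = 0.346574 + 0.121377 = 0.467951.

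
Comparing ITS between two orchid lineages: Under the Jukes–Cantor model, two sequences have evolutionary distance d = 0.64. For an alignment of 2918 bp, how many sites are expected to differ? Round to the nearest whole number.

1256

Invert JC69: p = (3/4)(1 − e^(−4d/3)) = 0.75 × (1 − e^(-0.853333)) = 0.75 × (1 − 0.425993) = 0.430505.
Expected differing sites = pL ≈ 0.430505 × 2918 = 1256.21359 ≈ 1256.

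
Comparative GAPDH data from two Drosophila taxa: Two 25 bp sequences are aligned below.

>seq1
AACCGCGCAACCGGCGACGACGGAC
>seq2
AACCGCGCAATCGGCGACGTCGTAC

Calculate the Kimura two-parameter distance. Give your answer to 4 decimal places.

Of 25 sites, 1 differences are transitions and 2 are transversions, so P = 1/25 = 0.04 and Q = 2/25 = 0.08.
Under the Kimura two-parameter model, d = −½ ln(1 − 2P − Q) − ¼ ln(1 − 2Q).
1 − 2P − Q = 0.84, giving −½ ln(0.84) = 0.087177.
1 − 2Q = 0.84, giving −¼ ln(0.84) = 0.043588.
d = 0.087177 + 0.043588 = 0.130765.

0.1308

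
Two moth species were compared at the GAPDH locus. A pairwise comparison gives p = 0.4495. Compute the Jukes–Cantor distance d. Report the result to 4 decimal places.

d = −(3/4) ln(1 − 4p/3) = −0.75 ln(1 − 0.599333) = −0.75 ln(0.400667)
  = −0.75 × (-0.914625) = 0.685969 substitutions/site.

0.6860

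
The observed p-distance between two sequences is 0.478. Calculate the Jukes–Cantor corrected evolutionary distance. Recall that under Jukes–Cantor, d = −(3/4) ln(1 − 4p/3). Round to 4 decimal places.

0.7607

d = −(3/4) ln(1 − 4p/3) = −0.75 ln(1 − 0.637333) = −0.75 ln(0.362667)
  = −0.75 × (-1.014270) = 0.760703 substitutions/site.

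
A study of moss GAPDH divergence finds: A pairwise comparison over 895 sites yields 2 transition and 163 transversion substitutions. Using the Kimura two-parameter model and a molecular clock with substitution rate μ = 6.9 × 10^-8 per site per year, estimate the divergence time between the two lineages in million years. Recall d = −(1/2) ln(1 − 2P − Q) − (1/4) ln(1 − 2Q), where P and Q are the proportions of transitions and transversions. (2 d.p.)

1.57

P = 2/895 ≈ 0.002235 and Q = 163/895 ≈ 0.182123.
Under the Kimura two-parameter model, d = −½ ln(1 − 2P − Q) − ¼ ln(1 − 2Q).
1 − 2P − Q = 0.813407, giving −½ ln(0.813407) = 0.103262.
1 − 2Q = 0.635754, giving −¼ ln(0.635754) = 0.113236.
d = 0.103262 + 0.113236 = 0.216498.
Under a molecular clock d = 2μt, so t = d/(2μ) = 0.216498 / (2 × 6.9 × 10^-8) = 1.57 million years.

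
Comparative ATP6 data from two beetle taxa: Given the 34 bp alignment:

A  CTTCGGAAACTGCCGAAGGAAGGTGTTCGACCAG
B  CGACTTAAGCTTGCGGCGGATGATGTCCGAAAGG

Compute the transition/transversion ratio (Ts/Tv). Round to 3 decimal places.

0.500

Transitions are A↔G and C↔T; transversions are all other mismatches.
Transitions: 5. Transversions: 10.
R = 5/10 = 0.500.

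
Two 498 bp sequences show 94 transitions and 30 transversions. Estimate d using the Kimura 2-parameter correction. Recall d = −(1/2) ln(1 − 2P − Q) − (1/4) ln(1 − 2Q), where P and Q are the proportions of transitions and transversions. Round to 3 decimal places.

P = 94/498 ≈ 0.188755 and Q = 30/498 ≈ 0.060241.
Under the Kimura two-parameter model, d = −½ ln(1 − 2P − Q) − ¼ ln(1 − 2Q).
1 − 2P − Q = 0.562249, giving −½ ln(0.562249) = 0.287905.
1 − 2Q = 0.879518, giving −¼ ln(0.879518) = 0.032095.
d = 0.287905 + 0.032095 = 0.320000.

0.320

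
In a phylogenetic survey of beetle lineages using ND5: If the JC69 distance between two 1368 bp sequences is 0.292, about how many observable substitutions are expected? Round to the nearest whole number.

331

Invert JC69: p = (3/4)(1 − e^(−4d/3)) = 0.75 × (1 − e^(-0.389333)) = 0.75 × (1 − 0.677509) = 0.241868.
Expected differing sites = pL ≈ 0.241868 × 1368 = 330.875424 ≈ 331.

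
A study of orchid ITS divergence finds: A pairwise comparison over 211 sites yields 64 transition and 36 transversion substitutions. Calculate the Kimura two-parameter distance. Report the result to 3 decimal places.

P = 64/211 ≈ 0.303318 and Q = 36/211 ≈ 0.170616.
Under the Kimura two-parameter model, d = −½ ln(1 − 2P − Q) − ¼ ln(1 − 2Q).
1 − 2P − Q = 0.222748, giving −½ ln(0.222748) = 0.750857.
1 − 2Q = 0.658768, giving −¼ ln(0.658768) = 0.104346.
d = 0.750857 + 0.104346 = 0.855203.

0.855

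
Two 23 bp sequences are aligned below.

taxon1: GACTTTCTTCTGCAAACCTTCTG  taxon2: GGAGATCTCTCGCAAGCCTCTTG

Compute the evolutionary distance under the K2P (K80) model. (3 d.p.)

Of 23 sites, 7 differences are transitions and 3 are transversions, so P = 7/23 ≈ 0.304348 and Q = 3/23 ≈ 0.130435.
Under the Kimura two-parameter model, d = −½ ln(1 − 2P − Q) − ¼ ln(1 − 2Q).
1 − 2P − Q = 0.260869, giving −½ ln(0.260869) = 0.671868.
1 − 2Q = 0.73913, giving −¼ ln(0.73913) = 0.075570.
d = 0.671868 + 0.075570 = 0.747438.

0.747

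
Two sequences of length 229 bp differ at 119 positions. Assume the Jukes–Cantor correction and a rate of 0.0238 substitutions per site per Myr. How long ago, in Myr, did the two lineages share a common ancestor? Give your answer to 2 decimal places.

18.60

p = 119/229 ≈ 0.519651.
d = −(3/4) ln(1 − 4p/3) = −0.75 ln(1 − 0.692868) = −0.75 ln(0.307132)
  = −0.75 × (-1.180478) = 0.885359 substitutions/site.
Under a molecular clock d = 2μt, so t = d/(2μ) = 0.885359 / (2 × 0.0238) = 18.60 Myr.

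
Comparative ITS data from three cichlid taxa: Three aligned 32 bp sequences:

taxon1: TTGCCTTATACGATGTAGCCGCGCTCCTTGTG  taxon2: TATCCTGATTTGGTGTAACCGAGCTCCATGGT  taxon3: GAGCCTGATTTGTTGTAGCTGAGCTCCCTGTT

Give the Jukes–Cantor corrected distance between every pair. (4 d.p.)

d(taxon1,taxon2) = 0.4598, d(taxon1,taxon3) = 0.4042, d(taxon2,taxon3) = 0.2586

taxon1–taxon2: 11/32 sites differ → p = 0.34375, d = −0.75 ln(1 − 0.458333) = 0.459828 ≈ 0.4598.
taxon1–taxon3: 10/32 sites differ → p = 0.3125, d = −0.75 ln(1 − 0.416667) = 0.404248 ≈ 0.4042.
taxon2–taxon3: 7/32 sites differ → p = 0.21875, d = −0.75 ln(1 − 0.291667) = 0.258631 ≈ 0.2586.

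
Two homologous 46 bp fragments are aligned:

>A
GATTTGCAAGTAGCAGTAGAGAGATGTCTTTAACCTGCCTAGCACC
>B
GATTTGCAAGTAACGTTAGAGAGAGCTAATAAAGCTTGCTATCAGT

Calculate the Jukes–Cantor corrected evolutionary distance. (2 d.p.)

The sequences differ at 14 of 46 sites, so p = 14/46 ≈ 0.304348.
d = −(3/4) ln(1 − 4p/3) = −0.75 ln(1 − 0.405797) = −0.75 ln(0.594203)
  = −0.75 × (-0.520534) = 0.390401 substitutions/site.

0.39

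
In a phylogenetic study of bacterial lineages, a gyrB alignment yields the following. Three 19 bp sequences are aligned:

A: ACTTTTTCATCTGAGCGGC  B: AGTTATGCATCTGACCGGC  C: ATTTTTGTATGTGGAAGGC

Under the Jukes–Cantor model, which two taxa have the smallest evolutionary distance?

A and B

A–B: 4/19 differ, p = 0.211, d = 0.247.
A–C: 7/19 differ, p = 0.368, d = 0.507.
B–C: 7/19 differ, p = 0.368, d = 0.507.
The smallest distance is between A and B.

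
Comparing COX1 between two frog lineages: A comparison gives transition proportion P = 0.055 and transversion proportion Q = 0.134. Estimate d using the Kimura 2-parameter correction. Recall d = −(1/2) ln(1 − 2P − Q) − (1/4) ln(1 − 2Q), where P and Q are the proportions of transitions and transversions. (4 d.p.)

Under the Kimura two-parameter model, d = −½ ln(1 − 2P − Q) − ¼ ln(1 − 2Q).
1 − 2P − Q = 0.756, giving −½ ln(0.756) = 0.139857.
1 − 2Q = 0.732, giving −¼ ln(0.732) = 0.077994.
d = 0.139857 + 0.077994 = 0.217851.

0.2179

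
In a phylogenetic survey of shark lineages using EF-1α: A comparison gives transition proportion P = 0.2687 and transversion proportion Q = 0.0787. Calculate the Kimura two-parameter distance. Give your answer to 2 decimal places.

0.52

Under the Kimura two-parameter model, d = −½ ln(1 − 2P − Q) − ¼ ln(1 − 2Q).
1 − 2P − Q = 0.3839, giving −½ ln(0.3839) = 0.478687.
1 − 2Q = 0.8426, giving −¼ ln(0.8426) = 0.042816.
d = 0.478687 + 0.042816 = 0.521503.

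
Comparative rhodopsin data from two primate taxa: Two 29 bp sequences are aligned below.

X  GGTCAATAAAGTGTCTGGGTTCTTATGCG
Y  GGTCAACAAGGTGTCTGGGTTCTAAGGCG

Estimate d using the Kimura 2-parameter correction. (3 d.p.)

0.153

Of 29 sites, 2 differences are transitions and 2 are transversions, so P = 2/29 ≈ 0.068966 and Q = 2/29 ≈ 0.068966.
Under the Kimura two-parameter model, d = −½ ln(1 − 2P − Q) − ¼ ln(1 − 2Q).
1 − 2P − Q = 0.793102, giving −½ ln(0.793102) = 0.115902.
1 − 2Q = 0.862068, giving −¼ ln(0.862068) = 0.037105.
d = 0.115902 + 0.037105 = 0.153007.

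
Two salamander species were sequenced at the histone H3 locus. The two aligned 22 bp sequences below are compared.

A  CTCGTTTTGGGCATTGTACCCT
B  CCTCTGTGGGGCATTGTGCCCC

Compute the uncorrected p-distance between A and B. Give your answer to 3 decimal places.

0.318

The sequences differ at 7 of 22 positions (sites 2, 3, 4, 6, 8, 18, 22).
p = 7/22 = 0.318181… ≈ 0.318 (to 3 d.p.).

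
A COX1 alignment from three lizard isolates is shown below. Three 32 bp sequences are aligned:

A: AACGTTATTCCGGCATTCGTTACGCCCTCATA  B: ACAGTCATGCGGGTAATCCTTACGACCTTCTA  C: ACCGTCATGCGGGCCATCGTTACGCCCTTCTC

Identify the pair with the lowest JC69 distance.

B and C

A–B: 11/32 differ, p = 0.344, d = 0.460.
A–C: 9/32 differ, p = 0.281, d = 0.353.
B–C: 6/32 differ, p = 0.188, d = 0.216.
The smallest distance is between B and C.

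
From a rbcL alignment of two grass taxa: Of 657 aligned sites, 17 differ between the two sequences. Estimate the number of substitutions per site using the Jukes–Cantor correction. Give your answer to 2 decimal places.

p = 17/657 ≈ 0.025875.
d = −(3/4) ln(1 − 4p/3) = −0.75 ln(1 − 0.0345) = −0.75 ln(0.9655)
  = −0.75 × (-0.035109) = 0.026332 substitutions/site.

0.03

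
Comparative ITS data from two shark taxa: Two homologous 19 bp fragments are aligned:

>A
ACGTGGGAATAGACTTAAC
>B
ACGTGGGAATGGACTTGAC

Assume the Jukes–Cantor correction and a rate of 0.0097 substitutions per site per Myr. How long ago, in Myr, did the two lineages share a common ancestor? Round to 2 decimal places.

5.85

The sequences differ at 2 of 19 sites (11, 17), so p = 2/19 ≈ 0.105263.
d = −(3/4) ln(1 − 4p/3) = −0.75 ln(1 − 0.140351) = −0.75 ln(0.859649)
  = −0.75 × (-0.151231) = 0.113423 substitutions/site.
Under a molecular clock d = 2μt, so t = d/(2μ) = 0.113423 / (2 × 0.0097) = 5.85 Myr.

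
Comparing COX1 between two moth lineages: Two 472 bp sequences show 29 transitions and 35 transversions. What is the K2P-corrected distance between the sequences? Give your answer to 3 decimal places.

P = 29/472 ≈ 0.061441 and Q = 35/472 ≈ 0.074153.
Under the Kimura two-parameter model, d = −½ ln(1 − 2P − Q) − ¼ ln(1 − 2Q).
1 − 2P − Q = 0.802965, giving −½ ln(0.802965) = 0.109722.
1 − 2Q = 0.851694, giving −¼ ln(0.851694) = 0.040132.
d = 0.109722 + 0.040132 = 0.149854.

0.150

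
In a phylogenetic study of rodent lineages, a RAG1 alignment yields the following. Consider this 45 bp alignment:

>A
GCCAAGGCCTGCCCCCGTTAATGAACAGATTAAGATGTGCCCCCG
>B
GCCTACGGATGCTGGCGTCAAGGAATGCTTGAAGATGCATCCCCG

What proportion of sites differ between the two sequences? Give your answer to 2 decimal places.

The sequences differ at 17 of 45 positions.
p = 17/45 = 0.377777… ≈ 0.38 (to 2 d.p.).

0.38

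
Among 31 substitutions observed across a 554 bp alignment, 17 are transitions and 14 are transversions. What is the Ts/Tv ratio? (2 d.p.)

R = 17/14 = 1.214285… ≈ 1.21 (to 2 d.p.).

1.21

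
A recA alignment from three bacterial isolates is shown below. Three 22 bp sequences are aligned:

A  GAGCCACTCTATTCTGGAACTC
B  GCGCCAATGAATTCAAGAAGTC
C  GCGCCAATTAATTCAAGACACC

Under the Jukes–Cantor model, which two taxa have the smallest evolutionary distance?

A–B: 7/22 differ, p = 0.318, d = 0.414.
A–C: 9/22 differ, p = 0.409, d = 0.591.
B–C: 4/22 differ, p = 0.182, d = 0.208.
The smallest distance is between B and C.

B and C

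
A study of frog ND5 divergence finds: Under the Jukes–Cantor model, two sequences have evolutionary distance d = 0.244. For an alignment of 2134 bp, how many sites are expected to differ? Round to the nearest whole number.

Invert JC69: p = (3/4)(1 − e^(−4d/3)) = 0.75 × (1 − e^(-0.325333)) = 0.75 × (1 − 0.722287) = 0.208285.
Expected differing sites = pL ≈ 0.208285 × 2134 = 444.48019 ≈ 444.

444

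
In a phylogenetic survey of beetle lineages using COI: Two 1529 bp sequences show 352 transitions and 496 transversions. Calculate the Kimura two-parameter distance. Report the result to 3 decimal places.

P = 352/1529 ≈ 0.230216 and Q = 496/1529 ≈ 0.324395.
Under the Kimura two-parameter model, d = −½ ln(1 − 2P − Q) − ¼ ln(1 − 2Q).
1 − 2P − Q = 0.215173, giving −½ ln(0.215173) = 0.768156.
1 − 2Q = 0.35121, giving −¼ ln(0.35121) = 0.261593.
d = 0.768156 + 0.261593 = 1.029749.

1.030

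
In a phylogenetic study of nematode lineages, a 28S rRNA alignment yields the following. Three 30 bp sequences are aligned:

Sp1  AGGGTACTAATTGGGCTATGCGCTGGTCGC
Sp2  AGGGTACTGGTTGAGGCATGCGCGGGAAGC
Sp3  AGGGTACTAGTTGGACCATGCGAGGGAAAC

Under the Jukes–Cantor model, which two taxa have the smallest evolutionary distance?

Sp2 and Sp3

Sp1–Sp2: 8/30 differ, p = 0.267, d = 0.330.
Sp1–Sp3: 8/30 differ, p = 0.267, d = 0.330.
Sp2–Sp3: 6/30 differ, p = 0.200, d = 0.233.
The smallest distance is between Sp2 and Sp3.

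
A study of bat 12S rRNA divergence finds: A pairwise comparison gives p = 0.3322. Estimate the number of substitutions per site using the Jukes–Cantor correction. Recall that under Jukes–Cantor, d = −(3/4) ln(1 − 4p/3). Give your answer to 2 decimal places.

0.44

d = −(3/4) ln(1 − 4p/3) = −0.75 ln(1 − 0.442933) = −0.75 ln(0.557067)
  = −0.75 × (-0.585070) = 0.438803 substitutions/site.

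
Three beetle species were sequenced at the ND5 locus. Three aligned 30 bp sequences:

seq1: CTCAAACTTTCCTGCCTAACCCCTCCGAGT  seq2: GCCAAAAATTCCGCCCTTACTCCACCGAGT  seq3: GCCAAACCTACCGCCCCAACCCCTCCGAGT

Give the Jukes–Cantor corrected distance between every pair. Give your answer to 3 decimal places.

seq1–seq2: 9/30 sites differ → p = 0.3, d = −0.75 ln(1 − 0.4) = 0.383119 ≈ 0.383.
seq1–seq3: 7/30 sites differ → p ≈ 0.233333, d = −0.75 ln(1 − 0.311111) = 0.279506 ≈ 0.280.
seq2–seq3: 7/30 sites differ → p ≈ 0.233333, d = −0.75 ln(1 − 0.311111) = 0.279506 ≈ 0.280.

d(seq1,seq2) = 0.383, d(seq1,seq3) = 0.280, d(seq2,seq3) = 0.280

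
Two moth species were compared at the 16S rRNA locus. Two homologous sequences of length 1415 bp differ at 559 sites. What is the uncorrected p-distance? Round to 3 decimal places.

0.395

p = 559/1415 = 0.395053… ≈ 0.395 (to 3 d.p.).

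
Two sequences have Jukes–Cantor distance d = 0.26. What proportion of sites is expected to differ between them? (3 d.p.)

0.220

p = (3/4)(1 − e^(−4d/3)) = 0.75 × (1 − e^(-0.346667)) = 0.75 × (1 − 0.707041) = 0.219719.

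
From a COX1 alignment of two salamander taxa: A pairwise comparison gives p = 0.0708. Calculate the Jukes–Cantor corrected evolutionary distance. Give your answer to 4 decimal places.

d = −(3/4) ln(1 − 4p/3) = −0.75 ln(1 − 0.0944) = −0.75 ln(0.9056)
  = −0.75 × (-0.099158) = 0.074369 substitutions/site.

0.0744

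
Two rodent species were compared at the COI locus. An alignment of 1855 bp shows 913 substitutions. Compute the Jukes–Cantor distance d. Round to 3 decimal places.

p = 913/1855 ≈ 0.492183.
d = −(3/4) ln(1 − 4p/3) = −0.75 ln(1 − 0.656244) = −0.75 ln(0.343756)
  = −0.75 × (-1.067823) = 0.800867 substitutions/site.

0.801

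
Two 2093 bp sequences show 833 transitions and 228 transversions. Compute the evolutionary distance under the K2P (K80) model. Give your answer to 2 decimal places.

P = 833/2093 ≈ 0.397993 and Q = 228/2093 ≈ 0.108935.
Under the Kimura two-parameter model, d = −½ ln(1 − 2P − Q) − ¼ ln(1 − 2Q).
1 − 2P − Q = 0.095079, giving −½ ln(0.095079) = 1.176524.
1 − 2Q = 0.78213, giving −¼ ln(0.78213) = 0.061434.
d = 1.176524 + 0.061434 = 1.237958.

1.24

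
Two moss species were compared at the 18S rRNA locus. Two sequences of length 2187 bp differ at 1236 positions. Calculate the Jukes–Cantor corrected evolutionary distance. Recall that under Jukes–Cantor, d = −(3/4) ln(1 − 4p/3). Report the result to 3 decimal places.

p = 1236/2187 ≈ 0.565158.
d = −(3/4) ln(1 − 4p/3) = −0.75 ln(1 − 0.753544) = −0.75 ln(0.246456)
  = −0.75 × (-1.400572) = 1.050429 substitutions/site.

1.050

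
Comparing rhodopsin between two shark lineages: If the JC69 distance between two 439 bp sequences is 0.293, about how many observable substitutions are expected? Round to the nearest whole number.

Invert JC69: p = (3/4)(1 − e^(−4d/3)) = 0.75 × (1 − e^(-0.390667)) = 0.75 × (1 − 0.676605) = 0.242546.
Expected differing sites = pL ≈ 0.242546 × 439 = 106.477694 ≈ 106.

106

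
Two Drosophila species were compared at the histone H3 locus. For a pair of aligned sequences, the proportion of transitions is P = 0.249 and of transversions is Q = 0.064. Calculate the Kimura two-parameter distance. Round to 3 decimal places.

0.447

Under the Kimura two-parameter model, d = −½ ln(1 − 2P − Q) − ¼ ln(1 − 2Q).
1 − 2P − Q = 0.438, giving −½ ln(0.438) = 0.412768.
1 − 2Q = 0.872, giving −¼ ln(0.872) = 0.034241.
d = 0.412768 + 0.034241 = 0.447009.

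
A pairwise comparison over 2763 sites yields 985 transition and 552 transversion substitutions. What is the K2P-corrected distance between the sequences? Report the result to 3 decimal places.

P = 985/2763 ≈ 0.356497 and Q = 552/2763 ≈ 0.199783.
Under the Kimura two-parameter model, d = −½ ln(1 − 2P − Q) − ¼ ln(1 − 2Q).
1 − 2P − Q = 0.087223, giving −½ ln(0.087223) = 1.219644.
1 − 2Q = 0.600434, giving −¼ ln(0.600434) = 0.127526.
d = 1.219644 + 0.127526 = 1.347170.

1.347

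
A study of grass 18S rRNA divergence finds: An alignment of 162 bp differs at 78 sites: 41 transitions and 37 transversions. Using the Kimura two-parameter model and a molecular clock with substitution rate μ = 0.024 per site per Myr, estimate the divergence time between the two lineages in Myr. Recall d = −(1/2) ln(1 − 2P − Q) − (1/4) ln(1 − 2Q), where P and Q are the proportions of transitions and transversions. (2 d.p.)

17.00

P = 41/162 ≈ 0.253086 and Q = 37/162 ≈ 0.228395.
Under the Kimura two-parameter model, d = −½ ln(1 − 2P − Q) − ¼ ln(1 − 2Q).
1 − 2P − Q = 0.265433, giving −½ ln(0.265433) = 0.663196.
1 − 2Q = 0.54321, giving −¼ ln(0.54321) = 0.152565.
d = 0.663196 + 0.152565 = 0.815761.
Under a molecular clock d = 2μt, so t = d/(2μ) = 0.815761 / (2 × 0.024) = 17.00 Myr.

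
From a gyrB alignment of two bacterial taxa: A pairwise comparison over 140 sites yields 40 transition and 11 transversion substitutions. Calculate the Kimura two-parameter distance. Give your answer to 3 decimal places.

P = 40/140 ≈ 0.285714 and Q = 11/140 ≈ 0.078571.
Under the Kimura two-parameter model, d = −½ ln(1 − 2P − Q) − ¼ ln(1 − 2Q).
1 − 2P − Q = 0.350001, giving −½ ln(0.350001) = 0.524910.
1 − 2Q = 0.842858, giving −¼ ln(0.842858) = 0.042739.
d = 0.524910 + 0.042739 = 0.567649.

0.568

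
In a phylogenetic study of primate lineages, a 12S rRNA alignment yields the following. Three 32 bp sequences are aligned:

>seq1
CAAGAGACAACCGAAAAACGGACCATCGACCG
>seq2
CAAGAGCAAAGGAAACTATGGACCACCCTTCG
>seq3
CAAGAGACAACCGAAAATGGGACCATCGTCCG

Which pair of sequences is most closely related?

seq1–seq2: 12/32 differ, p = 0.375, d = 0.520.
seq1–seq3: 3/32 differ, p = 0.094, d = 0.100.
seq2–seq3: 12/32 differ, p = 0.375, d = 0.520.
The smallest distance is between seq1 and seq3.

seq1 and seq3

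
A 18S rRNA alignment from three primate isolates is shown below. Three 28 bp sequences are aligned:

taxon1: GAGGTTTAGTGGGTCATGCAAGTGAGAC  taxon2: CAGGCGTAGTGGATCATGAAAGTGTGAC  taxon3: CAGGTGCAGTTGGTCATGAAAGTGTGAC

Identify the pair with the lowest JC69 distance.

taxon1–taxon2: 6/28 differ, p = 0.214, d = 0.252.
taxon1–taxon3: 6/28 differ, p = 0.214, d = 0.252.
taxon2–taxon3: 4/28 differ, p = 0.143, d = 0.158.
The smallest distance is between taxon2 and taxon3.

taxon2 and taxon3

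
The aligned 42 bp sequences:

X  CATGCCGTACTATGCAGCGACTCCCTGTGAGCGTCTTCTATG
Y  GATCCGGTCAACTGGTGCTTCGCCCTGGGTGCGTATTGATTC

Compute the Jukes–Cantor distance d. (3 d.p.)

0.693

The sequences differ at 19 of 42 sites, so p = 19/42 ≈ 0.452381.
d = −(3/4) ln(1 − 4p/3) = −0.75 ln(1 − 0.603175) = −0.75 ln(0.396825)
  = −0.75 × (-0.924260) = 0.693195 substitutions/site.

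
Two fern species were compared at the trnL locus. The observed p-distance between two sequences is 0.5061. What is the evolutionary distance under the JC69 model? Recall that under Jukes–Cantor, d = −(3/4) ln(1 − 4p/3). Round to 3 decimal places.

d = −(3/4) ln(1 − 4p/3) = −0.75 ln(1 − 0.6748) = −0.75 ln(0.3252)
  = −0.75 × (-1.123315) = 0.842486 substitutions/site.

0.842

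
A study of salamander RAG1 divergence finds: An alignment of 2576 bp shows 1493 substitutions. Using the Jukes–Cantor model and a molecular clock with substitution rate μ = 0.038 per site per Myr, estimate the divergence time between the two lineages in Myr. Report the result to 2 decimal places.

p = 1493/2576 ≈ 0.579581.
d = −(3/4) ln(1 − 4p/3) = −0.75 ln(1 − 0.772775) = −0.75 ln(0.227225)
  = −0.75 × (-1.481815) = 1.111361 substitutions/site.
Under a molecular clock d = 2μt, so t = d/(2μ) = 1.111361 / (2 × 0.038) = 14.62 Myr.

14.62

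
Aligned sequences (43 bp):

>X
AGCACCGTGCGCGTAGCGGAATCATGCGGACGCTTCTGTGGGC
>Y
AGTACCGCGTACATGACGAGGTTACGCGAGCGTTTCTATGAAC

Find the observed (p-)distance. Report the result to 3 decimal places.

0.419

The sequences differ at 18 of 43 positions.
p = 18/43 = 0.418604… ≈ 0.419 (to 3 d.p.).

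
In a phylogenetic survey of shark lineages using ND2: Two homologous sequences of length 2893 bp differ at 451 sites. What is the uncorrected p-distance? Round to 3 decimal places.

p = 451/2893 = 0.155893… ≈ 0.156 (to 3 d.p.).

0.156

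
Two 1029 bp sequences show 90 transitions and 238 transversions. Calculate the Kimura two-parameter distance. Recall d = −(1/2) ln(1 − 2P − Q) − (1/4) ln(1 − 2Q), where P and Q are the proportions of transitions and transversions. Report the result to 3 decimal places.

0.416

P = 90/1029 ≈ 0.087464 and Q = 238/1029 ≈ 0.231293.
Under the Kimura two-parameter model, d = −½ ln(1 − 2P − Q) − ¼ ln(1 − 2Q).
1 − 2P − Q = 0.593779, giving −½ ln(0.593779) = 0.260624.
1 − 2Q = 0.537414, giving −¼ ln(0.537414) = 0.155247.
d = 0.260624 + 0.155247 = 0.415871.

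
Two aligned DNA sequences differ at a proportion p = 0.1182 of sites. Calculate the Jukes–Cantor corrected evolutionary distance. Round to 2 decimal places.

0.13

d = −(3/4) ln(1 − 4p/3) = −0.75 ln(1 − 0.1576) = −0.75 ln(0.8424)
  = −0.75 × (-0.171500) = 0.128625 substitutions/site.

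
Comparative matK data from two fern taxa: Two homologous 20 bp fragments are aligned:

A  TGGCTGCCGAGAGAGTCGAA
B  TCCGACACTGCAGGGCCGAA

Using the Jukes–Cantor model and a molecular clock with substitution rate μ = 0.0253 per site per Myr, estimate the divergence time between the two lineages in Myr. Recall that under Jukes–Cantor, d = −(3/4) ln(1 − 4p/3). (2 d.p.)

The sequences differ at 11 of 20 sites, so p = 11/20 = 0.55.
d = −(3/4) ln(1 − 4p/3) = −0.75 ln(1 − 0.733333) = −0.75 ln(0.266667)
  = −0.75 × (-1.321755) = 0.991316 substitutions/site.
Under a molecular clock d = 2μt, so t = d/(2μ) = 0.991316 / (2 × 0.0253) = 19.59 Myr.

19.59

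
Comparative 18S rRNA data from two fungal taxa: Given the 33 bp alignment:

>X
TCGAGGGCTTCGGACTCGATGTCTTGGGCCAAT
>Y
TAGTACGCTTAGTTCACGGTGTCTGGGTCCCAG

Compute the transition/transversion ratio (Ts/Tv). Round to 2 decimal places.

0.18

Transitions are A↔G and C↔T; transversions are all other mismatches.
Transitions: 2. Transversions: 11.
R = 2/11 = 0.181818… ≈ 0.18 (to 2 d.p.).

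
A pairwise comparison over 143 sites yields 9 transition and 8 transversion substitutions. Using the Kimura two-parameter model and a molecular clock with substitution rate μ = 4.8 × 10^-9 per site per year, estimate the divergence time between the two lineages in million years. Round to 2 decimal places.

13.54

P = 9/143 ≈ 0.062937 and Q = 8/143 ≈ 0.055944.
Under the Kimura two-parameter model, d = −½ ln(1 − 2P − Q) − ¼ ln(1 − 2Q).
1 − 2P − Q = 0.818182, giving −½ ln(0.818182) = 0.100335.
1 − 2Q = 0.888112, giving −¼ ln(0.888112) = 0.029664.
d = 0.100335 + 0.029664 = 0.129999.
Under a molecular clock d = 2μt, so t = d/(2μ) = 0.129999 / (2 × 4.8 × 10^-9) = 13.54 million years.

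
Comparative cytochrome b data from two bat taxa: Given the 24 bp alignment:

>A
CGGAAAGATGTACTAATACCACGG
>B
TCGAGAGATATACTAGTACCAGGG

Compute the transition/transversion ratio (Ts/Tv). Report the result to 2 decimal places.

2.00

Transitions are A↔G and C↔T; transversions are all other mismatches.
Transitions: 4. Transversions: 2.
R = 4/2 = 2.00.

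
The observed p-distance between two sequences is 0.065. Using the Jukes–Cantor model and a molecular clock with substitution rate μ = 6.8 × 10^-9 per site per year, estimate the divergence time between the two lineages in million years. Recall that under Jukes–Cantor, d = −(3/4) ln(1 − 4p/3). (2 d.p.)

d = −(3/4) ln(1 − 4p/3) = −0.75 ln(1 − 0.086667) = −0.75 ln(0.913333)
  = −0.75 × (-0.090655) = 0.067991 substitutions/site.
Under a molecular clock d = 2μt, so t = d/(2μ) = 0.067991 / (2 × 6.8 × 10^-9) = 5.00 million years.

5.00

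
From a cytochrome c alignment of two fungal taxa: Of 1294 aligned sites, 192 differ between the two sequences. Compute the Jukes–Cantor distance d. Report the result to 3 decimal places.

0.165

p = 192/1294 ≈ 0.148377.
d = −(3/4) ln(1 − 4p/3) = −0.75 ln(1 − 0.197836) = −0.75 ln(0.802164)
  = −0.75 × (-0.220442) = 0.165332 substitutions/site.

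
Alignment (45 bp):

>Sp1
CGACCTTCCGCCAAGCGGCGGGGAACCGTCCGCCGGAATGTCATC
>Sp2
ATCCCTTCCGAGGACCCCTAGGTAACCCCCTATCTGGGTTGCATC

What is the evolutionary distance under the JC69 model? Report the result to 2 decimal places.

0.79

The sequences differ at 22 of 45 sites, so p = 22/45 ≈ 0.488889.
d = −(3/4) ln(1 − 4p/3) = −0.75 ln(1 − 0.651852) = −0.75 ln(0.348148)
  = −0.75 × (-1.055128) = 0.791346 substitutions/site.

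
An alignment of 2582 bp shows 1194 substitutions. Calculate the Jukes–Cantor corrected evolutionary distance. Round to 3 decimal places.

p = 1194/2582 ≈ 0.462432.
d = −(3/4) ln(1 − 4p/3) = −0.75 ln(1 − 0.616576) = −0.75 ln(0.383424)
  = −0.75 × (-0.958614) = 0.718961 substitutions/site.

0.719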